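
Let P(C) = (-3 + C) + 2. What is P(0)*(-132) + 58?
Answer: 190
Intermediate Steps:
P(C) = -1 + C
P(0)*(-132) + 58 = (-1 + 0)*(-132) + 58 = -1*(-132) + 58 = 132 + 58 = 190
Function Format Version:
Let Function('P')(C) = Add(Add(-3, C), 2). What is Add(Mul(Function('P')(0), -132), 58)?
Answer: 190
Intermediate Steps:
Function('P')(C) = Add(-1, C)
Add(Mul(Function('P')(0), -132), 58) = Add(Mul(Add(-1, 0), -132), 58) = Add(Mul(-1, -132), 58) = Add(132, 58) = 190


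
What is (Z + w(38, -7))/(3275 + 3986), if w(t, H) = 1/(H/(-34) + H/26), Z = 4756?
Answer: 66363/101654 ≈ 0.65283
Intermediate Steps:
w(t, H) = 221/(2*H) (w(t, H) = 1/(H*(-1/34) + H*(1/26)) = 1/(-H/34 + H/26) = 1/(2*H/221) = 221/(2*H))
(Z + w(38, -7))/(3275 + 3986) = (4756 + (221/2)/(-7))/(3275 + 3986) = (4756 + (221/2)*(-⅐))/7261 = (4756 - 221/14)*(1/7261) = (66363/14)*(1/7261) = 66363/101654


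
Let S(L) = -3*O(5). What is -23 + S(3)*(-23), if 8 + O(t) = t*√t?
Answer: -575 + 345*√5 ≈ 196.44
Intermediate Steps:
O(t) = -8 + t^(3/2) (O(t) = -8 + t*√t = -8 + t^(3/2))
S(L) = 24 - 15*√5 (S(L) = -3*(-8 + 5^(3/2)) = -3*(-8 + 5*√5) = 24 - 15*√5)
-23 + S(3)*(-23) = -23 + (24 - 15*√5)*(-23) = -23 + (-552 + 345*√5) = -575 + 345*√5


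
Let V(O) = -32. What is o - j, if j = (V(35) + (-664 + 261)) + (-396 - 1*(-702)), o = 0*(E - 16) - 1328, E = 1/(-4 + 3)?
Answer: -1199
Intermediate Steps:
E = -1 (E = 1/(-1) = -1)
o = -1328 (o = 0*(-1 - 16) - 1328 = 0*(-17) - 1328 = 0 - 1328 = -1328)
j = -129 (j = (-32 + (-664 + 261)) + (-396 - 1*(-702)) = (-32 - 403) + (-396 + 702) = -435 + 306 = -129)
o - j = -1328 - 1*(-129) = -1328 + 129 = -1199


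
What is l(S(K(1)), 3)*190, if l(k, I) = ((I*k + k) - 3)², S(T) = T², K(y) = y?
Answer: 190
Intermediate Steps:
l(k, I) = (-3 + k + I*k)² (l(k, I) = ((k + I*k) - 3)² = (-3 + k + I*k)²)
l(S(K(1)), 3)*190 = (-3 + 1² + 3*1²)²*190 = (-3 + 1 + 3*1)²*190 = (-3 + 1 + 3)²*190 = 1²*190 = 1*190 = 190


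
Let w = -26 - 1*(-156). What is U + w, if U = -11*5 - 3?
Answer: 72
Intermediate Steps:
w = 130 (w = -26 + 156 = 130)
U = -58 (U = -55 - 3 = -58)
U + w = -58 + 130 = 72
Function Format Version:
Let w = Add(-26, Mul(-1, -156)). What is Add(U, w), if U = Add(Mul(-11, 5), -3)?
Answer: 72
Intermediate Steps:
w = 130 (w = Add(-26, 156) = 130)
U = -58 (U = Add(-55, -3) = -58)
Add(U, w) = Add(-58, 130) = 72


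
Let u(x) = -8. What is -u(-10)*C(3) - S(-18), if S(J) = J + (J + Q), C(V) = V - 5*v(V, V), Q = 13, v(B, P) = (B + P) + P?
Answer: -313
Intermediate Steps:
v(B, P) = B + 2*P
C(V) = -14*V (C(V) = V - 5*(V + 2*V) = V - 15*V = -14*V)
S(J) = 13 + 2*J (S(J) = J + (J + 13) = J + (13 + J) = 13 + 2*J)
-u(-10)*C(3) - S(-18) = -(-8)*(-14*3) - (13 + 2*(-18)) = -(-8)*(-42) - (13 - 36) = -1*336 - 1*(-23) = -336 + 23 = -313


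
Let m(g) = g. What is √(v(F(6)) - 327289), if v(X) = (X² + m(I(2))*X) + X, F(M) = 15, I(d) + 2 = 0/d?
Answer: I*√327079 ≈ 571.91*I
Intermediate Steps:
I(d) = -2 (I(d) = -2 + 0/d = -2 + 0 = -2)
v(X) = X² - X (v(X) = (X² - 2*X) + X = X² - X)
√(v(F(6)) - 327289) = √(15*(-1 + 15) - 327289) = √(15*14 - 327289) = √(210 - 327289) = √(-327079) = I*√327079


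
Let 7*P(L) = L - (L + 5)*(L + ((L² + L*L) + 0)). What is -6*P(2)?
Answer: 408/7 ≈ 58.286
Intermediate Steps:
P(L) = L/7 - (5 + L)*(L + 2*L²)/7 (P(L) = (L - (L + 5)*(L + ((L² + L*L) + 0)))/7 = (L - (5 + L)*(L + ((L² + L²) + 0)))/7 = (L - (5 + L)*(L + (2*L² + 0)))/7 = (L - (5 + L)*(L + 2*L²))/7 = L/7 - (5 + L)*(L + 2*L²)/7)
-6*P(2) = -(-6)*2*(4 + 2*2² + 11*2)/7 = -(-6)*2*(4 + 2*4 + 22)/7 = -(-6)*2*(4 + 8 + 22)/7 = -(-6)*2*34/7 = -6*(-68/7) = 408/7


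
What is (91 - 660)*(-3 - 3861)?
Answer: 2198616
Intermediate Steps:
(91 - 660)*(-3 - 3861) = -569*(-3864) = 2198616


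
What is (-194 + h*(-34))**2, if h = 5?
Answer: 132496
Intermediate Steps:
(-194 + h*(-34))**2 = (-194 + 5*(-34))**2 = (-194 - 170)**2 = (-364)**2 = 132496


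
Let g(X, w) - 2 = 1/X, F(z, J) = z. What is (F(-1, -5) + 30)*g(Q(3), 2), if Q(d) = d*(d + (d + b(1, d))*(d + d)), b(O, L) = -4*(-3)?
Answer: 16211/279 ≈ 58.104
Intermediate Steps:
b(O, L) = 12
Q(d) = d*(d + 2*d*(12 + d)) (Q(d) = d*(d + (d + 12)*(d + d)) = d*(d + (12 + d)*(2*d)) = d*(d + 2*d*(12 + d)))
g(X, w) = 2 + 1/X
(F(-1, -5) + 30)*g(Q(3), 2) = (-1 + 30)*(2 + 1/(3²*(25 + 2*3))) = 29*(2 + 1/(9*(25 + 6))) = 29*(2 + 1/(9*31)) = 29*(2 + 1/279) = 29*(559/279) = 16211/279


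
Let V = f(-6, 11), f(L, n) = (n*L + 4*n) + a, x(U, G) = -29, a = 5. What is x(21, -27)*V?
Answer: 493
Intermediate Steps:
f(L, n) = 5 + 4*n + L*n (f(L, n) = (n*L + 4*n) + 5 = (L*n + 4*n) + 5 = (4*n + L*n) + 5 = 5 + 4*n + L*n)
V = -17 (V = 5 + 4*11 - 6*11 = 5 + 44 - 66 = -17)
x(21, -27)*V = -29*(-17) = 493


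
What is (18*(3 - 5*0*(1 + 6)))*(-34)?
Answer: -1836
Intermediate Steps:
(18*(3 - 5*0*(1 + 6)))*(-34) = (18*(3 - 0*7))*(-34) = (18*(3 - 1*0))*(-34) = (18*(3 + 0))*(-34) = (18*3)*(-34) = 54*(-34) = -1836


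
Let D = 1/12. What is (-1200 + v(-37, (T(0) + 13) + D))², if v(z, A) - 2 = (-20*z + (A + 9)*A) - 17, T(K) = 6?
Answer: 76965529/20736 ≈ 3711.7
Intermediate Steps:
D = 1/12 ≈ 0.083333
v(z, A) = -15 - 20*z + A*(9 + A) (v(z, A) = 2 + ((-20*z + (A + 9)*A) - 17) = 2 + ((-20*z + (9 + A)*A) - 17) = 2 + ((-20*z + A*(9 + A)) - 17) = 2 + (-17 - 20*z + A*(9 + A)) = -15 - 20*z + A*(9 + A))
(-1200 + v(-37, (T(0) + 13) + D))² = (-1200 + (-15 + ((6 + 13) + 1/12)² - 20*(-37) + 9*((6 + 13) + 1/12)))² = (-1200 + (-15 + (19 + 1/12)² + 740 + 9*(19 + 1/12)))² = (-1200 + (-15 + (229/12)² + 740 + 9*(229/12)))² = (-1200 + (-15 + 52441/144 + 740 + 687/4))² = (-1200 + 181573/144)² = (8773/144)² = 76965529/20736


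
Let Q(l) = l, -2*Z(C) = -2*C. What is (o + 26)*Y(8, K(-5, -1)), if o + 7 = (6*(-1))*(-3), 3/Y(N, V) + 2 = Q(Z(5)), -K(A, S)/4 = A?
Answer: 37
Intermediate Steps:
Z(C) = C (Z(C) = -(-1)*C = C)
K(A, S) = -4*A
Y(N, V) = 1 (Y(N, V) = 3/(-2 + 5) = 3/3 = 3*(⅓) = 1)
o = 11 (o = -7 + (6*(-1))*(-3) = -7 - 6*(-3) = -7 + 18 = 11)
(o + 26)*Y(8, K(-5, -1)) = (11 + 26)*1 = 37*1 = 37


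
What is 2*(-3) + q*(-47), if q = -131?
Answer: 6151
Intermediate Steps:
2*(-3) + q*(-47) = 2*(-3) - 131*(-47) = -6 + 6157 = 6151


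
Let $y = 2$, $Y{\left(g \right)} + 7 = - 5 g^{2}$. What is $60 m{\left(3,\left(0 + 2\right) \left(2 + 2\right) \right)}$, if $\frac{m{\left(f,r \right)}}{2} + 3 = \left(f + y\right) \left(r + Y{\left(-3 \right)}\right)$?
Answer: $-26760$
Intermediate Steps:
$Y{\left(g \right)} = -7 - 5 g^{2}$
$m{\left(f,r \right)} = -6 + 2 \left(-52 + r\right) \left(2 + f\right)$ ($m{\left(f,r \right)} = -6 + 2 \left(f + 2\right) \left(r - \left(7 + 5 \left(-3\right)^{2}\right)\right) = -6 + 2 \left(2 + f\right) \left(r - 52\right) = -6 + 2 \left(2 + f\right) \left(-52 + r\right) = -6 + 2 \left(-52 + r\right) \left(2 + f\right)$)
$60 m{\left(3,\left(0 + 2\right) \left(2 + 2\right) \right)} = 60 \left(-214 - 312 + 4 \left(0 + 2\right) \left(2 + 2\right) + 2 \cdot 3 \left(0 + 2\right) \left(2 + 2\right)\right) = 60 \left(-214 - 312 + 4 \cdot 2 \cdot 4 + 2 \cdot 3 \cdot 2 \cdot 4\right) = 60 \left(-214 - 312 + 4 \cdot 8 + 2 \cdot 3 \cdot 8\right) = 60 \left(-214 - 312 + 32 + 48\right) = 60 \left(-446\right) = -26760$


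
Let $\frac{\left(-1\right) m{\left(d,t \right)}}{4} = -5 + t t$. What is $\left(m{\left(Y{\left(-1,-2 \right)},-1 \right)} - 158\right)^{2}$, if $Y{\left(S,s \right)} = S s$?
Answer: $20164$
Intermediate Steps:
$m{\left(d,t \right)} = 20 - 4 t^{2}$ ($m{\left(d,t \right)} = - 4 \left(-5 + t t\right) = - 4 \left(-5 + t^{2}\right) = 20 - 4 t^{2}$)
$\left(m{\left(Y{\left(-1,-2 \right)},-1 \right)} - 158\right)^{2} = \left(\left(20 - 4 \left(-1\right)^{2}\right) - 158\right)^{2} = \left(\left(20 - 4\right) - 158\right)^{2} = \left(16 - 158\right)^{2} = \left(-142\right)^{2} = 20164$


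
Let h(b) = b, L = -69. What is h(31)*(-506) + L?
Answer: -15755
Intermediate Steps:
h(31)*(-506) + L = 31*(-506) - 69 = -15686 - 69 = -15755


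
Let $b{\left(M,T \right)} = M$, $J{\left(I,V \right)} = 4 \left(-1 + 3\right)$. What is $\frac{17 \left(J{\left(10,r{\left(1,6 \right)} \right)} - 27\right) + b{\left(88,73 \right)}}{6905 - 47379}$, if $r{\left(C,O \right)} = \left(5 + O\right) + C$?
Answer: $\frac{235}{40474} \approx 0.0058062$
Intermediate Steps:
$r{\left(C,O \right)} = 5 + C + O$
$J{\left(I,V \right)} = 8$ ($J{\left(I,V \right)} = 4 \cdot 2 = 8$)
$\frac{17 \left(J{\left(10,r{\left(1,6 \right)} \right)} - 27\right) + b{\left(88,73 \right)}}{6905 - 47379} = \frac{17 \left(8 - 27\right) + 88}{6905 - 47379} = \frac{17 \left(-19\right) + 88}{-40474} = \left(-323 + 88\right) \left(- \frac{1}{40474}\right) = \left(-235\right) \left(- \frac{1}{40474}\right) = \frac{235}{40474}$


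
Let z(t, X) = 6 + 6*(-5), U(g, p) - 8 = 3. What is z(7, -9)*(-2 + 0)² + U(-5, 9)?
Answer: -85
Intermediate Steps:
U(g, p) = 11 (U(g, p) = 8 + 3 = 11)
z(t, X) = -24 (z(t, X) = 6 - 30 = -24)
z(7, -9)*(-2 + 0)² + U(-5, 9) = -24*(-2 + 0)² + 11 = -24*(-2)² + 11 = -24*4 + 11 = -96 + 11 = -85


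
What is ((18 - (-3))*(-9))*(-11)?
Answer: 2079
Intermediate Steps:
((18 - (-3))*(-9))*(-11) = ((18 - 1*(-3))*(-9))*(-11) = ((18 + 3)*(-9))*(-11) = (21*(-9))*(-11) = -189*(-11) = 2079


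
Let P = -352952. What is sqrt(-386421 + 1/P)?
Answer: I*sqrt(12034610061204734)/176476 ≈ 621.63*I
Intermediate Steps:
sqrt(-386421 + 1/P) = sqrt(-386421 + 1/(-352952)) = sqrt(-386421 - 1/352952) = sqrt(-136388064793/352952) = I*sqrt(12034610061204734)/176476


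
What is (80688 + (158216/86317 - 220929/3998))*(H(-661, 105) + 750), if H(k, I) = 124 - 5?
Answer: 2198302783359757/31372306 ≈ 7.0071e+7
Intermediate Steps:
H(k, I) = 119
(80688 + (158216/86317 - 220929/3998))*(H(-661, 105) + 750) = (80688 + (158216/86317 - 220929/3998))*(119 + 750) = (80688 + (158216*(1/86317) - 220929*1/3998))*869 = (80688 + (158216/86317 - 220929/3998))*869 = (80688 - 18437380925/345095366)*869 = (27826617510883/345095366)*869 = 2198302783359757/31372306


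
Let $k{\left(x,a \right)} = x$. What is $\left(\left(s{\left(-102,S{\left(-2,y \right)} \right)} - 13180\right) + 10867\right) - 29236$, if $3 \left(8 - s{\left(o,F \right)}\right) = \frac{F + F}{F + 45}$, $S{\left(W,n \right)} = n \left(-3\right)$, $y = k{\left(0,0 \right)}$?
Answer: $-31541$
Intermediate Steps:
$y = 0$
$S{\left(W,n \right)} = - 3 n$
$s{\left(o,F \right)} = 8 - \frac{2 F}{3 \left(45 + F\right)}$ ($s{\left(o,F \right)} = 8 - \frac{\left(F + F\right) \frac{1}{F + 45}}{3} = 8 - \frac{2 F \frac{1}{45 + F}}{3} = 8 - \frac{2 F}{3 \left(45 + F\right)}$)
$\left(\left(s{\left(-102,S{\left(-2,y \right)} \right)} - 13180\right) + 10867\right) - 29236 = \left(\left(\frac{2 \left(540 + 11 \left(\left(-3\right) 0\right)\right)}{3 \left(45 - 0\right)} - 13180\right) + 10867\right) - 29236 = \left(\left(\frac{2 \left(540 + 11 \cdot 0\right)}{3 \left(45 + 0\right)} - 13180\right) + 10867\right) - 29236 = \left(\left(\frac{2 \left(540 + 0\right)}{3 \cdot 45} - 13180\right) + 10867\right) - 29236 = \left(\left(\frac{2}{3} \cdot \frac{1}{45} \cdot 540 - 13180\right) + 10867\right) - 29236 = \left(\left(8 - 13180\right) + 10867\right) - 29236 = \left(-13172 + 10867\right) - 29236 = -2305 - 29236 = -31541$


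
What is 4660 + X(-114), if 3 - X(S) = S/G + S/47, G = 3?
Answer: 221061/47 ≈ 4703.4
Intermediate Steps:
X(S) = 3 - 50*S/141 (X(S) = 3 - (S/3 + S/47) = 3 - 50*S/141)
4660 + X(-114) = 4660 + (3 - 50/141*(-114)) = 4660 + (3 + 1900/47) = 4660 + 2041/47 = 221061/47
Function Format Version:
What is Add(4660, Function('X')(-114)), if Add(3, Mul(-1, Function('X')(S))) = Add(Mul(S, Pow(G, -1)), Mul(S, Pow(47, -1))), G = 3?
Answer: Rational(221061, 47) ≈ 4703.4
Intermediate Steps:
Function('X')(S) = Add(3, Mul(Rational(-50, 141), S)) (Function('X')(S) = Add(3, Mul(-1, Add(Mul(S, Pow(3, -1)), Mul(S, Pow(47, -1))))) = Add(3, Mul(-1, Add(Mul(S, Rational(1, 3)), Mul(S, Rational(1, 47))))) = Add(3, Mul(-1, Add(Mul(Rational(1, 3), S), Mul(Rational(1, 47), S)))) = Add(3, Mul(-1, Mul(Rational(50, 141), S))) = Add(3, Mul(Rational(-50, 141), S)))
Add(4660, Function('X')(-114)) = Add(4660, Add(3, Mul(Rational(-50, 141), -114))) = Add(4660, Add(3, Rational(1900, 47))) = Add(4660, Rational(2041, 47)) = Rational(221061, 47)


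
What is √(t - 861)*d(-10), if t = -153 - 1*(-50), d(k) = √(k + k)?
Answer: -4*√1205 ≈ -138.85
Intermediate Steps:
d(k) = √2*√k (d(k) = √(2*k) = √2*√k)
t = -103 (t = -153 + 50 = -103)
√(t - 861)*d(-10) = √(-103 - 861)*(√2*√(-10)) = √(-964)*(√2*(I*√10)) = (2*I*√241)*(2*I*√5) = -4*√1205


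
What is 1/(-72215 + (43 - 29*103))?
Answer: -1/75159 ≈ -1.3305e-5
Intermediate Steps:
1/(-72215 + (43 - 29*103)) = 1/(-72215 + (43 - 2987)) = 1/(-72215 - 2944) = 1/(-75159) = -1/75159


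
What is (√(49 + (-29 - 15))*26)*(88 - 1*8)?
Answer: 2080*√5 ≈ 4651.0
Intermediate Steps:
(√(49 + (-29 - 15))*26)*(88 - 1*8) = (√(49 - 44)*26)*(88 - 8) = (√5*26)*80 = (26*√5)*80 = 2080*√5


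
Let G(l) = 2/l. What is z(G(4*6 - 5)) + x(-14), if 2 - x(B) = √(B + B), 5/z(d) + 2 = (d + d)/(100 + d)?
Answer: -191/380 - 2*I*√7 ≈ -0.50263 - 5.2915*I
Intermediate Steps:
z(d) = 5/(-2 + 2*d/(100 + d)) (z(d) = 5/(-2 + (d + d)/(100 + d)) = 5/(-2 + (2*d)/(100 + d)) = 5/(-2 + 2*d/(100 + d)))
x(B) = 2 - √2*√B (x(B) = 2 - √(B + B) = 2 - √(2*B) = 2 - √2*√B)
z(G(4*6 - 5)) + x(-14) = (-5/2 - 1/(20*(4*6 - 5))) + (2 - √2*√(-14)) = (-5/2 - 1/(20*(24 - 5))) + (2 - √2*I*√14) = (-5/2 - 1/(20*19)) + (2 - 2*I*√7) = (-5/2 - 1/40*2/19) + (2 - 2*I*√7) = (-5/2 - 1/380) + (2 - 2*I*√7) = -951/380 + (2 - 2*I*√7) = -191/380 - 2*I*√7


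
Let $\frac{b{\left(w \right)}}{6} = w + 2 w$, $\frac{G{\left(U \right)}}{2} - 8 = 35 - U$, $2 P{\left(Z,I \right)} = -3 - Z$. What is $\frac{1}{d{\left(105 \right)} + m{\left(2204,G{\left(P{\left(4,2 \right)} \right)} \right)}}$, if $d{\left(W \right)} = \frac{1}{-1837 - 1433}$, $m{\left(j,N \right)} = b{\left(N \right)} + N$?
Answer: $\frac{3270}{5778089} \approx 0.00056593$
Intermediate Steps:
$P{\left(Z,I \right)} = - \frac{3}{2} - \frac{Z}{2}$ ($P{\left(Z,I \right)} = \frac{-3 - Z}{2} = - \frac{3}{2} - \frac{Z}{2}$)
$G{\left(U \right)} = 86 - 2 U$ ($G{\left(U \right)} = 16 + 2 \left(35 - U\right) = 16 - \left(-70 + 2 U\right) = 86 - 2 U$)
$b{\left(w \right)} = 18 w$ ($b{\left(w \right)} = 6 \left(w + 2 w\right) = 6 \cdot 3 w = 18 w$)
$m{\left(j,N \right)} = 19 N$ ($m{\left(j,N \right)} = 18 N + N = 19 N$)
$d{\left(W \right)} = - \frac{1}{3270}$ ($d{\left(W \right)} = \frac{1}{-3270} = - \frac{1}{3270}$)
$\frac{1}{d{\left(105 \right)} + m{\left(2204,G{\left(P{\left(4,2 \right)} \right)} \right)}} = \frac{1}{- \frac{1}{3270} + 19 \left(86 - 2 \left(- \frac{3}{2} - 2\right)\right)} = \frac{1}{- \frac{1}{3270} + 19 \left(86 - -7\right)} = \frac{1}{- \frac{1}{3270} + 19 \left(86 + 7\right)} = \frac{1}{- \frac{1}{3270} + 19 \cdot 93} = \frac{1}{- \frac{1}{3270} + 1767} = \frac{1}{\frac{5778089}{3270}} = \frac{3270}{5778089}$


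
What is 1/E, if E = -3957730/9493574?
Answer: -4746787/1978865 ≈ -2.3987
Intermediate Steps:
E = -1978865/4746787 (E = -3957730*1/9493574 = -1978865/4746787 ≈ -0.41689)
1/E = 1/(-1978865/4746787) = -4746787/1978865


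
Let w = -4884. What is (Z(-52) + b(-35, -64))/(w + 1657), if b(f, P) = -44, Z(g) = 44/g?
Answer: 583/41951 ≈ 0.013897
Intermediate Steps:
(Z(-52) + b(-35, -64))/(w + 1657) = (44/(-52) - 44)/(-4884 + 1657) = (44*(-1/52) - 44)/(-3227) = (-11/13 - 44)*(-1/3227) = -583/13*(-1/3227) = 583/41951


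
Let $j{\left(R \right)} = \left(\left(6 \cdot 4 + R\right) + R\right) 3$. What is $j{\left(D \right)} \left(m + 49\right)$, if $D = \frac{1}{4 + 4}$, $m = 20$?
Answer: $\frac{20079}{4} \approx 5019.8$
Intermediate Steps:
$D = \frac{1}{8} \approx 0.125$
$j{\left(R \right)} = 72 + 6 R$ ($j{\left(R \right)} = \left(\left(24 + R\right) + R\right) 3 = \left(24 + 2 R\right) 3 = 72 + 6 R$)
$j{\left(D \right)} \left(m + 49\right) = \left(72 + 6 \cdot \frac{1}{8}\right) \left(20 + 49\right) = \left(72 + \frac{3}{4}\right) 69 = \frac{291}{4} \cdot 69 = \frac{20079}{4}$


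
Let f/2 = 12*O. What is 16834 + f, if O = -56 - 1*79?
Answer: 13594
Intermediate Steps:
O = -135 (O = -56 - 79 = -135)
f = -3240 (f = 2*(12*(-135)) = 2*(-1620) = -3240)
16834 + f = 16834 - 3240 = 13594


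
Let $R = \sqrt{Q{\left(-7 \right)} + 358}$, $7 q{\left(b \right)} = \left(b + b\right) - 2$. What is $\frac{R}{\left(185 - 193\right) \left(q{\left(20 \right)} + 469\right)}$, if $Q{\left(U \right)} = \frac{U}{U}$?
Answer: $- \frac{7 \sqrt{359}}{26568} \approx -0.0049921$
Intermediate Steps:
$Q{\left(U \right)} = 1$
$q{\left(b \right)} = - \frac{2}{7} + \frac{2 b}{7}$ ($q{\left(b \right)} = \frac{\left(b + b\right) - 2}{7} = \frac{2 b - 2}{7} = \frac{-2 + 2 b}{7} = - \frac{2}{7} + \frac{2 b}{7}$)
$R = \sqrt{359}$ ($R = \sqrt{1 + 358} = \sqrt{359} \approx 18.947$)
$\frac{R}{\left(185 - 193\right) \left(q{\left(20 \right)} + 469\right)} = \frac{\sqrt{359}}{\left(185 - 193\right) \left(\left(- \frac{2}{7} + \frac{2}{7} \cdot 20\right) + 469\right)} = \frac{\sqrt{359}}{\left(-8\right) \left(\left(- \frac{2}{7} + \frac{40}{7}\right) + 469\right)} = \frac{\sqrt{359}}{\left(-8\right) \left(\frac{38}{7} + 469\right)} = \frac{\sqrt{359}}{\left(-8\right) \frac{3321}{7}} = \frac{\sqrt{359}}{- \frac{26568}{7}} = \sqrt{359} \left(- \frac{7}{26568}\right) = - \frac{7 \sqrt{359}}{26568}$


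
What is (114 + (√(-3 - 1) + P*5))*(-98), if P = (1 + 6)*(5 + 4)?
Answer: -42042 - 196*I ≈ -42042.0 - 196.0*I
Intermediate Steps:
P = 63 (P = 7*9 = 63)
(114 + (√(-3 - 1) + P*5))*(-98) = (114 + (√(-3 - 1) + 63*5))*(-98) = (114 + (√(-4) + 315))*(-98) = (114 + (2*I + 315))*(-98) = (114 + (315 + 2*I))*(-98) = (429 + 2*I)*(-98) = -42042 - 196*I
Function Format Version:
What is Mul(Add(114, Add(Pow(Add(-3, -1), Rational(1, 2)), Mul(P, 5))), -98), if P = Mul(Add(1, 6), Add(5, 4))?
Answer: Add(-42042, Mul(-196, I)) ≈ Add(-42042., Mul(-196.00, I))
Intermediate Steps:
P = 63 (P = Mul(7, 9) = 63)
Mul(Add(114, Add(Pow(Add(-3, -1), Rational(1, 2)), Mul(P, 5))), -98) = Mul(Add(114, Add(Pow(Add(-3, -1), Rational(1, 2)), Mul(63, 5))), -98) = Mul(Add(114, Add(Pow(-4, Rational(1, 2)), 315)), -98) = Mul(Add(114, Add(Mul(2, I), 315)), -98) = Mul(Add(114, Add(315, Mul(2, I))), -98) = Mul(Add(429, Mul(2, I)), -98) = Add(-42042, Mul(-196, I))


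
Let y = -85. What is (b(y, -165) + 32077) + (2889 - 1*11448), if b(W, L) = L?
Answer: 23353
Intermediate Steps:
(b(y, -165) + 32077) + (2889 - 1*11448) = (-165 + 32077) + (2889 - 1*11448) = 31912 + (2889 - 11448) = 31912 - 8559 = 23353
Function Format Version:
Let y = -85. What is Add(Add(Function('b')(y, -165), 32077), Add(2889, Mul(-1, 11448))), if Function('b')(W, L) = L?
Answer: 23353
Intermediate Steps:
Add(Add(Function('b')(y, -165), 32077), Add(2889, Mul(-1, 11448))) = Add(Add(-165, 32077), Add(2889, Mul(-1, 11448))) = Add(31912, Add(2889, -11448)) = Add(31912, -8559) = 23353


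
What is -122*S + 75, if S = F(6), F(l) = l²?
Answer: -4317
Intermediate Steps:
S = 36 (S = 6² = 36)
-122*S + 75 = -122*36 + 75 = -4392 + 75 = -4317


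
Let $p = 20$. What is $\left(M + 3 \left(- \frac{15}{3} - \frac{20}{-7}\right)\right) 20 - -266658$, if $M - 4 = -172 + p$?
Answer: $\frac{1844986}{7} \approx 2.6357 \cdot 10^{5}$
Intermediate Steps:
$M = -148$ ($M = 4 + \left(-172 + 20\right) = 4 - 152 = -148$)
$\left(M + 3 \left(- \frac{15}{3} - \frac{20}{-7}\right)\right) 20 - -266658 = \left(-148 + 3 \left(- \frac{15}{3} - \frac{20}{-7}\right)\right) 20 - -266658 = \left(-148 + 3 \left(\left(-15\right) \frac{1}{3} - - \frac{20}{7}\right)\right) 20 + 266658 = \left(-148 + 3 \left(-5 + \frac{20}{7}\right)\right) 20 + 266658 = \left(-148 + 3 \left(- \frac{15}{7}\right)\right) 20 + 266658 = \left(-148 - \frac{45}{7}\right) 20 + 266658 = \left(- \frac{1081}{7}\right) 20 + 266658 = - \frac{21620}{7} + 266658 = \frac{1844986}{7}$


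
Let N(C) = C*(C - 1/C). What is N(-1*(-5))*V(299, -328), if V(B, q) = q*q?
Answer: 2582016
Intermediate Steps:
V(B, q) = q²
N(-1*(-5))*V(299, -328) = (-1 + (-1*(-5))²)*(-328)² = (-1 + 5²)*107584 = (-1 + 25)*107584 = 24*107584 = 2582016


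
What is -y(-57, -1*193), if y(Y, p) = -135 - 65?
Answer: 200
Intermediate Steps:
y(Y, p) = -200
-y(-57, -1*193) = -1*(-200) = 200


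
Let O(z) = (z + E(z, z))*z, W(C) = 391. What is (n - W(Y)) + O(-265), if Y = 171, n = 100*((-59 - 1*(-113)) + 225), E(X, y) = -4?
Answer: 98794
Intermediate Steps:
n = 27900 (n = 100*((-59 + 113) + 225) = 100*(54 + 225) = 100*279 = 27900)
O(z) = z*(-4 + z) (O(z) = (z - 4)*z = (-4 + z)*z = z*(-4 + z))
(n - W(Y)) + O(-265) = (27900 - 1*391) - 265*(-4 - 265) = (27900 - 391) - 265*(-269) = 27509 + 71285 = 98794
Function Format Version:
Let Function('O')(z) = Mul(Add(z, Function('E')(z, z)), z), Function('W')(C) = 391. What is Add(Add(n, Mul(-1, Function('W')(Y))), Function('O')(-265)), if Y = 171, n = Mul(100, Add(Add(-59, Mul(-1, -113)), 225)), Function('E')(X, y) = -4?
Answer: 98794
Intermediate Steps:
n = 27900 (n = Mul(100, Add(Add(-59, 113), 225)) = Mul(100, Add(54, 225)) = Mul(100, 279) = 27900)
Function('O')(z) = Mul(z, Add(-4, z)) (Function('O')(z) = Mul(Add(z, -4), z) = Mul(Add(-4, z), z) = Mul(z, Add(-4, z)))
Add(Add(n, Mul(-1, Function('W')(Y))), Function('O')(-265)) = Add(Add(27900, Mul(-1, 391)), Mul(-265, Add(-4, -265))) = Add(Add(27900, -391), Mul(-265, -269)) = Add(27509, 71285) = 98794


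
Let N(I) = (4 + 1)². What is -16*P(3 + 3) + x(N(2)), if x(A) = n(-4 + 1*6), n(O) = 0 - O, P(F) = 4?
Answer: -66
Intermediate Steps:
N(I) = 25 (N(I) = 5² = 25)
n(O) = -O
x(A) = -2 (x(A) = -(-4 + 1*6) = -(-4 + 6) = -1*2 = -2)
-16*P(3 + 3) + x(N(2)) = -16*4 - 2 = -64 - 2 = -66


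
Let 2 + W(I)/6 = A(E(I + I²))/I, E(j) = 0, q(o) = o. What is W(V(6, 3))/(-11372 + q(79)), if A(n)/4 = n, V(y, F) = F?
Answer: 12/11293 ≈ 0.0010626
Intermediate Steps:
A(n) = 4*n
W(I) = -12 (W(I) = -12 + 6*((4*0)/I) = -12 + 6*(0/I) = -12 + 6*0 = -12 + 0 = -12)
W(V(6, 3))/(-11372 + q(79)) = -12/(-11372 + 79) = -12/(-11293) = -1/11293*(-12) = 12/11293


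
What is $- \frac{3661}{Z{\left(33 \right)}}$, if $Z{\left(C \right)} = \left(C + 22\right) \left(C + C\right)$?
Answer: $- \frac{3661}{3630} \approx -1.0085$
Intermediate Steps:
$Z{\left(C \right)} = 2 C \left(22 + C\right)$ ($Z{\left(C \right)} = \left(22 + C\right) 2 C = 2 C \left(22 + C\right)$)
$- \frac{3661}{Z{\left(33 \right)}} = - \frac{3661}{2 \cdot 33 \left(22 + 33\right)} = - \frac{3661}{2 \cdot 33 \cdot 55} = - \frac{3661}{3630}$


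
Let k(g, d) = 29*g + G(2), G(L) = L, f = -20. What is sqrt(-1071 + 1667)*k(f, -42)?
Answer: -1156*sqrt(149) ≈ -14111.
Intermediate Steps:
k(g, d) = 2 + 29*g (k(g, d) = 29*g + 2 = 2 + 29*g)
sqrt(-1071 + 1667)*k(f, -42) = sqrt(-1071 + 1667)*(2 + 29*(-20)) = sqrt(596)*(2 - 580) = (2*sqrt(149))*(-578) = -1156*sqrt(149)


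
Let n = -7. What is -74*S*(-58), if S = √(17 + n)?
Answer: 4292*√10 ≈ 13573.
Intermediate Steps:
S = √10 (S = √(17 - 7) = √10 ≈ 3.1623)
-74*S*(-58) = -74*√10*(-58) = 4292*√10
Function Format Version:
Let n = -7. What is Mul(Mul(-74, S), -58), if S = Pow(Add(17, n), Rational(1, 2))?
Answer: Mul(4292, Pow(10, Rational(1, 2))) ≈ 13573.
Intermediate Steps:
S = Pow(10, Rational(1, 2)) (S = Pow(Add(17, -7), Rational(1, 2)) = Pow(10, Rational(1, 2)) ≈ 3.1623)
Mul(Mul(-74, S), -58) = Mul(Mul(-74, Pow(10, Rational(1, 2))), -58) = Mul(4292, Pow(10, Rational(1, 2)))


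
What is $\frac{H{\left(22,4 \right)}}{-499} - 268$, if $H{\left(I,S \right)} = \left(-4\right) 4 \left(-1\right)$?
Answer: $- \frac{133748}{499} \approx -268.03$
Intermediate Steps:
$H{\left(I,S \right)} = 16$ ($H{\left(I,S \right)} = \left(-16\right) \left(-1\right) = 16$)
$\frac{H{\left(22,4 \right)}}{-499} - 268 = \frac{16}{-499} - 268 = 16 \left(- \frac{1}{499}\right) - 268 = - \frac{16}{499} - 268 = - \frac{133748}{499}$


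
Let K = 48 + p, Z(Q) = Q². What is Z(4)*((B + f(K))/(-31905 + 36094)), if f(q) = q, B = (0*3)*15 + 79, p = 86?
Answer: 48/59 ≈ 0.81356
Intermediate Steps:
B = 79 (B = 0*15 + 79 = 0 + 79 = 79)
K = 134 (K = 48 + 86 = 134)
Z(4)*((B + f(K))/(-31905 + 36094)) = 4²*((79 + 134)/(-31905 + 36094)) = 16*(213/4189) = 16*(213*(1/4189)) = 16*(3/59) = 48/59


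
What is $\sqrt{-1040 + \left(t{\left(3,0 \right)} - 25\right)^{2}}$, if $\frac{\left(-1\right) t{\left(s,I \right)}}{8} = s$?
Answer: $\sqrt{1361} \approx 36.892$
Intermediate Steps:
$t{\left(s,I \right)} = - 8 s$
$\sqrt{-1040 + \left(t{\left(3,0 \right)} - 25\right)^{2}} = \sqrt{-1040 + \left(\left(-8\right) 3 - 25\right)^{2}} = \sqrt{-1040 + \left(-24 - 25\right)^{2}} = \sqrt{-1040 + \left(-49\right)^{2}} = \sqrt{-1040 + 2401} = \sqrt{1361}$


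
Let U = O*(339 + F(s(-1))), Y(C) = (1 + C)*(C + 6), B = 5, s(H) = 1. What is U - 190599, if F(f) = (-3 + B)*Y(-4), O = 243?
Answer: -111138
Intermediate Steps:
Y(C) = (1 + C)*(6 + C)
F(f) = -12 (F(f) = (-3 + 5)*(6 + (-4)**2 + 7*(-4)) = 2*(6 + 16 - 28) = 2*(-6) = -12)
U = 79461 (U = 243*(339 - 12) = 243*327 = 79461)
U - 190599 = 79461 - 190599 = -111138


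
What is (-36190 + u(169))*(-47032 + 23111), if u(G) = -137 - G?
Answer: 873020816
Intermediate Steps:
(-36190 + u(169))*(-47032 + 23111) = (-36190 + (-137 - 1*169))*(-47032 + 23111) = (-36190 + (-137 - 169))*(-23921) = (-36190 - 306)*(-23921) = -36496*(-23921) = 873020816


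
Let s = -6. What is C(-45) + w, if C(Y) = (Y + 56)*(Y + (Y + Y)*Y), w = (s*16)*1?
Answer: 43959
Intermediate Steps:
w = -96 (w = -6*16*1 = -96*1 = -96)
C(Y) = (56 + Y)*(Y + 2*Y**2) (C(Y) = (56 + Y)*(Y + (2*Y)*Y) = (56 + Y)*(Y + 2*Y**2))
C(-45) + w = -45*(56 + 2*(-45)**2 + 113*(-45)) - 96 = -45*(56 + 2*2025 - 5085) - 96 = -45*(56 + 4050 - 5085) - 96 = -45*(-979) - 96 = 44055 - 96 = 43959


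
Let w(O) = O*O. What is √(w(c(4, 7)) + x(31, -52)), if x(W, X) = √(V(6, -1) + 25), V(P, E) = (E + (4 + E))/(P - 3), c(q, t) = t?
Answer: √(441 + 3*√231)/3 ≈ 7.3530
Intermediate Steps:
V(P, E) = (4 + 2*E)/(-3 + P)
w(O) = O²
x(W, X) = √231/3 (x(W, X) = √(2*(2 - 1)/(-3 + 6) + 25) = √(2*1/3 + 25) = √(2*(⅓)*1 + 25) = √(⅔ + 25) = √(77/3) = √231/3)
√(w(c(4, 7)) + x(31, -52)) = √(7² + √231/3) = √(49 + √231/3)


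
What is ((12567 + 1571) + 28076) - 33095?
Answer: 9119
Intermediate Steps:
((12567 + 1571) + 28076) - 33095 = (14138 + 28076) - 33095 = 42214 - 33095 = 9119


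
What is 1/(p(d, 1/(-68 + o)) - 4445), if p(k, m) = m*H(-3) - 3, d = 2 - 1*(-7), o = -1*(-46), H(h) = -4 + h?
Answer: -22/97849 ≈ -0.00022484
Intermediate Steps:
o = 46
d = 9 (d = 2 + 7 = 9)
p(k, m) = -3 - 7*m (p(k, m) = m*(-4 - 3) - 3 = m*(-7) - 3 = -7*m - 3 = -3 - 7*m)
1/(p(d, 1/(-68 + o)) - 4445) = 1/((-3 - 7/(-68 + 46)) - 4445) = 1/((-3 - 7/(-22)) - 4445) = 1/((-3 - 7*(-1/22)) - 4445) = 1/((-3 + 7/22) - 4445) = 1/(-59/22 - 4445) = 1/(-97849/22) = -22/97849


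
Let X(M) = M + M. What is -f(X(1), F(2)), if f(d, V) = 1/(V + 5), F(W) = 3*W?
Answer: -1/11 ≈ -0.090909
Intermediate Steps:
X(M) = 2*M
f(d, V) = 1/(5 + V)
-f(X(1), F(2)) = -1/(5 + 3*2) = -1/(5 + 6) = -1/11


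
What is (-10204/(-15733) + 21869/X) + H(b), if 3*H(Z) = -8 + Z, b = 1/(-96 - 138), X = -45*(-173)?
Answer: 7543501841/9553549590 ≈ 0.78960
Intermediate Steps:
X = 7785
b = -1/234 (b = 1/(-234) = -1/234 ≈ -0.0042735)
H(Z) = -8/3 + Z/3 (H(Z) = (-8 + Z)/3 = -8/3 + Z/3)
(-10204/(-15733) + 21869/X) + H(b) = (-10204/(-15733) + 21869/7785) + (-8/3 + (⅓)*(-1/234)) = (-10204*(-1/15733) + 21869*(1/7785)) + (-8/3 - 1/702) = (10204/15733 + 21869/7785) - 1873/702 = 423503117/122481405 - 1873/702 = 7543501841/9553549590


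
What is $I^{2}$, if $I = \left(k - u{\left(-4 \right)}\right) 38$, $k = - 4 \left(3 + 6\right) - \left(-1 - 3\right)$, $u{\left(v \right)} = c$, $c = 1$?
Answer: $1572516$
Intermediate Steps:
$u{\left(v \right)} = 1$
$k = -32$ ($k = \left(-4\right) 9 - \left(-1 - 3\right) = -36 - -4 = -36 + 4 = -32$)
$I = -1254$ ($I = \left(-32 - 1\right) 38 = \left(-33\right) 38 = -1254$)
$I^{2} = \left(-1254\right)^{2} = 1572516$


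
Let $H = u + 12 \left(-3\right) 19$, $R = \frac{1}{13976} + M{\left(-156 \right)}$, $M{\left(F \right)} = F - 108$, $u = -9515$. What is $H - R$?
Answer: $- \frac{138851561}{13976} \approx -9935.0$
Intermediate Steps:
$M{\left(F \right)} = -108 + F$
$R = - \frac{3689663}{13976}$ ($R = \frac{1}{13976} - 264 = - \frac{3689663}{13976} \approx -264.0$)
$H = -10199$ ($H = -9515 + 12 \left(-3\right) 19 = -9515 - 684 = -10199$)
$H - R = -10199 - - \frac{3689663}{13976} = -10199 + \frac{3689663}{13976} = - \frac{138851561}{13976}$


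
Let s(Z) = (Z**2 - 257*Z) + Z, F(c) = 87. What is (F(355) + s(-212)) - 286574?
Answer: -187271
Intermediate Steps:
s(Z) = Z**2 - 256*Z
(F(355) + s(-212)) - 286574 = (87 - 212*(-256 - 212)) - 286574 = (87 - 212*(-468)) - 286574 = (87 + 99216) - 286574 = 99303 - 286574 = -187271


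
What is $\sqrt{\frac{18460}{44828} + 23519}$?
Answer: $\frac{4 \sqrt{184622750746}}{11207} \approx 153.36$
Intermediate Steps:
$\sqrt{\frac{18460}{44828} + 23519} = \sqrt{18460 \cdot \frac{1}{44828} + 23519} = \sqrt{\frac{4615}{11207} + 23519} = \sqrt{\frac{263582048}{11207}} = \frac{4 \sqrt{184622750746}}{11207}$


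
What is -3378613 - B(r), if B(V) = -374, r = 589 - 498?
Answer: -3378239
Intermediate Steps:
r = 91
-3378613 - B(r) = -3378613 - 1*(-374) = -3378613 + 374 = -3378239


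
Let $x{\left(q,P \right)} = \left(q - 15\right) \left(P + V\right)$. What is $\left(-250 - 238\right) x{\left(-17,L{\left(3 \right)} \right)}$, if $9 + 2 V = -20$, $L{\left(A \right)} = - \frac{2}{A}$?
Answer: $- \frac{710528}{3} \approx -2.3684 \cdot 10^{5}$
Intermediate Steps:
$V = - \frac{29}{2}$ ($V = - \frac{9}{2} + \frac{1}{2} \left(-20\right) = - \frac{9}{2} - 10 = - \frac{29}{2} \approx -14.5$)
$x{\left(q,P \right)} = \left(-15 + q\right) \left(- \frac{29}{2} + P\right)$ ($x{\left(q,P \right)} = \left(q - 15\right) \left(P - \frac{29}{2}\right) = \left(-15 + q\right) \left(- \frac{29}{2} + P\right)$)
$\left(-250 - 238\right) x{\left(-17,L{\left(3 \right)} \right)} = \left(-250 - 238\right) \left(\frac{435}{2} - 15 \left(- \frac{2}{3}\right) - - \frac{493}{2} + - \frac{2}{3} \left(-17\right)\right) = - 488 \left(\frac{435}{2} - 15 \left(\left(-2\right) \frac{1}{3}\right) + \frac{493}{2} + \left(-2\right) \frac{1}{3} \left(-17\right)\right) = - 488 \left(\frac{435}{2} - -10 + \frac{493}{2} - - \frac{34}{3}\right) = - 488 \left(\frac{435}{2} + 10 + \frac{493}{2} + \frac{34}{3}\right) = \left(-488\right) \frac{1456}{3} = - \frac{710528}{3}$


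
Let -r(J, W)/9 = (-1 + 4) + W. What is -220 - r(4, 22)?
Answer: 5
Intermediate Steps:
r(J, W) = -27 - 9*W (r(J, W) = -9*((-1 + 4) + W) = -9*(3 + W) = -27 - 9*W)
-220 - r(4, 22) = -220 - (-27 - 9*22) = -220 - (-27 - 198) = -220 - 1*(-225) = -220 + 225 = 5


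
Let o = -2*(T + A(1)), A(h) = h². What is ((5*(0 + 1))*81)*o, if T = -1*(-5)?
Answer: -4860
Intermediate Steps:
T = 5
o = -12 (o = -2*(5 + 1²) = -2*(5 + 1) = -2*6 = -12)
((5*(0 + 1))*81)*o = ((5*(0 + 1))*81)*(-12) = ((5*1)*81)*(-12) = (5*81)*(-12) = 405*(-12) = -4860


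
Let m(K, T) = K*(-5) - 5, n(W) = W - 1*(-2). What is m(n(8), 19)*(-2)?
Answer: 110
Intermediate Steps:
n(W) = 2 + W (n(W) = W + 2 = 2 + W)
m(K, T) = -5 - 5*K (m(K, T) = -5*K - 5 = -5 - 5*K)
m(n(8), 19)*(-2) = (-5 - 5*(2 + 8))*(-2) = (-5 - 5*10)*(-2) = (-5 - 50)*(-2) = -55*(-2) = 110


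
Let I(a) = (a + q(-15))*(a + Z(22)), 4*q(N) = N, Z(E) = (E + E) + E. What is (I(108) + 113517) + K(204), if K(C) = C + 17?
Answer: 263755/2 ≈ 1.3188e+5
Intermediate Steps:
Z(E) = 3*E (Z(E) = 2*E + E = 3*E)
K(C) = 17 + C
q(N) = N/4
I(a) = (66 + a)*(-15/4 + a) (I(a) = (a + (¼)*(-15))*(a + 3*22) = (a - 15/4)*(a + 66) = (-15/4 + a)*(66 + a) = (66 + a)*(-15/4 + a))
(I(108) + 113517) + K(204) = ((-495/2 + 108² + (249/4)*108) + 113517) + (17 + 204) = ((-495/2 + 11664 + 6723) + 113517) + 221 = (36279/2 + 113517) + 221 = 263313/2 + 221 = 263755/2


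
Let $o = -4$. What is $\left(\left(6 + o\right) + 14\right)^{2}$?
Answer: $256$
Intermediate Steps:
$\left(\left(6 + o\right) + 14\right)^{2} = \left(\left(6 - 4\right) + 14\right)^{2} = \left(2 + 14\right)^{2} = 16^{2} = 256$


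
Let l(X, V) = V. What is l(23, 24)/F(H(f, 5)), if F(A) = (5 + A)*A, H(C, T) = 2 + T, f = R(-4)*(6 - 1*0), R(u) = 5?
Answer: 2/7 ≈ 0.28571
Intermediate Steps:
f = 30 (f = 5*(6 - 1*0) = 5*(6 + 0) = 5*6 = 30)
F(A) = A*(5 + A)
l(23, 24)/F(H(f, 5)) = 24/(((2 + 5)*(5 + (2 + 5)))) = 24/((7*(5 + 7))) = 24/((7*12)) = 24/84 = 24*(1/84) = 2/7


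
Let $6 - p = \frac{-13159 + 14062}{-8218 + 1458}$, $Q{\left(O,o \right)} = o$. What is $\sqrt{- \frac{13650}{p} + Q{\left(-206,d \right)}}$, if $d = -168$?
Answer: $\frac{2 i \sqrt{114299421222}}{13821} \approx 48.923 i$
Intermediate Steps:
$p = \frac{41463}{6760}$ ($p = 6 - \frac{-13159 + 14062}{-8218 + 1458} = 6 - \frac{903}{-6760} = 6 - 903 \left(- \frac{1}{6760}\right) = 6 - - \frac{903}{6760} = 6 + \frac{903}{6760} = \frac{41463}{6760} \approx 6.1336$)
$\sqrt{- \frac{13650}{p} + Q{\left(-206,d \right)}} = \sqrt{- \frac{13650}{\frac{41463}{6760}} - 168} = \sqrt{\left(-13650\right) \frac{6760}{41463} - 168} = \sqrt{- \frac{30758000}{13821} - 168} = \sqrt{- \frac{33079928}{13821}} = \frac{2 i \sqrt{114299421222}}{13821}$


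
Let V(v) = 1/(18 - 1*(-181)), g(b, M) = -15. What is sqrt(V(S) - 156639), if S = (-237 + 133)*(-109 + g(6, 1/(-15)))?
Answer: 2*I*sqrt(1550765210)/199 ≈ 395.78*I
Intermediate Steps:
S = 12896 (S = (-237 + 133)*(-109 - 15) = -104*(-124) = 12896)
V(v) = 1/199 (V(v) = 1/(18 + 181) = 1/199)
sqrt(V(S) - 156639) = sqrt(1/199 - 156639) = sqrt(-31171160/199) = 2*I*sqrt(1550765210)/199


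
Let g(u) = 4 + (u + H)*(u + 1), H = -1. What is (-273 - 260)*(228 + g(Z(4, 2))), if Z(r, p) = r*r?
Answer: -259571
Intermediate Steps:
Z(r, p) = r²
g(u) = 4 + (1 + u)*(-1 + u) (g(u) = 4 + (u - 1)*(u + 1) = 4 + (-1 + u)*(1 + u) = 4 + (1 + u)*(-1 + u))
(-273 - 260)*(228 + g(Z(4, 2))) = (-273 - 260)*(228 + (3 + (4²)²)) = -533*(228 + (3 + 16²)) = -533*(228 + (3 + 256)) = -533*(228 + 259) = -533*487 = -259571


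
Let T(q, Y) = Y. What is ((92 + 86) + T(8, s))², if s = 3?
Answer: 32761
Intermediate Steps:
((92 + 86) + T(8, s))² = ((92 + 86) + 3)² = (178 + 3)² = 181² = 32761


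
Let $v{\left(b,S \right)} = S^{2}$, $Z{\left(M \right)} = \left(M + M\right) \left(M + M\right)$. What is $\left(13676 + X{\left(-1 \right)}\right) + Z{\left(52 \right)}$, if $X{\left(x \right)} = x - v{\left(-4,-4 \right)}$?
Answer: $24475$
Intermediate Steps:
$Z{\left(M \right)} = 4 M^{2}$ ($Z{\left(M \right)} = 2 M 2 M = 4 M^{2}$)
$X{\left(x \right)} = -16 + x$ ($X{\left(x \right)} = x - \left(-4\right)^{2} = x - 16 = -16 + x$)
$\left(13676 + X{\left(-1 \right)}\right) + Z{\left(52 \right)} = \left(13676 - 17\right) + 4 \cdot 52^{2} = \left(13676 - 17\right) + 4 \cdot 2704 = 13659 + 10816 = 24475$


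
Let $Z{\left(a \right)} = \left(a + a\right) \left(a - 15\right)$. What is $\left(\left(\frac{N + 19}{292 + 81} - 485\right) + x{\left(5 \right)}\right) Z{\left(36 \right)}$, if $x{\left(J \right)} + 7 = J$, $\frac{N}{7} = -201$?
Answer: $- \frac{276754968}{373} \approx -7.4197 \cdot 10^{5}$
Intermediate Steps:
$N = -1407$ ($N = 7 \left(-201\right) = -1407$)
$x{\left(J \right)} = -7 + J$
$Z{\left(a \right)} = 2 a \left(-15 + a\right)$
$\left(\left(\frac{N + 19}{292 + 81} - 485\right) + x{\left(5 \right)}\right) Z{\left(36 \right)} = \left(\left(\frac{-1407 + 19}{292 + 81} - 485\right) + \left(-7 + 5\right)\right) 2 \cdot 36 \left(-15 + 36\right) = \left(\left(- \frac{1388}{373} - 485\right) - 2\right) 2 \cdot 36 \cdot 21 = \left(\left(\left(-1388\right) \frac{1}{373} - 485\right) - 2\right) 1512 = \left(\left(- \frac{1388}{373} - 485\right) - 2\right) 1512 = \left(- \frac{182293}{373} - 2\right) 1512 = \left(- \frac{183039}{373}\right) 1512 = - \frac{276754968}{373}$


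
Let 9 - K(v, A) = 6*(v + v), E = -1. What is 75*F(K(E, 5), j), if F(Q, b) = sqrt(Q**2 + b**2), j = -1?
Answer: 75*sqrt(442) ≈ 1576.8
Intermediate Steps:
K(v, A) = 9 - 12*v (K(v, A) = 9 - 6*(v + v) = 9 - 6*2*v = 9 - 12*v)
75*F(K(E, 5), j) = 75*sqrt((9 - 12*(-1))**2 + (-1)**2) = 75*sqrt((9 + 12)**2 + 1) = 75*sqrt(21**2 + 1) = 75*sqrt(441 + 1) = 75*sqrt(442)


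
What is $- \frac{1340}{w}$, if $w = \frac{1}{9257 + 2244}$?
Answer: $-15411340$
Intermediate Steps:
$w = \frac{1}{11501} \approx 8.6949 \cdot 10^{-5}$
$- \frac{1340}{w} = - 1340 \frac{1}{\frac{1}{11501}} = \left(-1340\right) 11501 = -15411340$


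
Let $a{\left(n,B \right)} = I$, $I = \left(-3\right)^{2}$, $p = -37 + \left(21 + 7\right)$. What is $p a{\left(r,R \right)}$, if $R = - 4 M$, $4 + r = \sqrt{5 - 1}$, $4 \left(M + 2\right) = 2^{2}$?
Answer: $-81$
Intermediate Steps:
$p = -9$ ($p = -37 + 28 = -9$)
$M = -1$ ($M = -2 + \frac{2^{2}}{4} = -2 + \frac{1}{4} \cdot 4 = -2 + 1 = -1$)
$r = -2$ ($r = -4 + \sqrt{5 - 1} = -4 + \sqrt{4} = -4 + 2 = -2$)
$R = 4$ ($R = \left(-4\right) \left(-1\right) = 4$)
$I = 9$
$a{\left(n,B \right)} = 9$
$p a{\left(r,R \right)} = \left(-9\right) 9 = -81$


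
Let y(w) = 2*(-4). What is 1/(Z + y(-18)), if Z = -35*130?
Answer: -1/4558 ≈ -0.00021939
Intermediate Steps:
Z = -4550
y(w) = -8
1/(Z + y(-18)) = 1/(-4550 - 8) = 1/(-4558) = -1/4558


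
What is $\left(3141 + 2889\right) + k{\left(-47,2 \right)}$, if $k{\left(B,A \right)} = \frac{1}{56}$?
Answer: $\frac{337681}{56} \approx 6030.0$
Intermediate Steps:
$k{\left(B,A \right)} = \frac{1}{56}$
$\left(3141 + 2889\right) + k{\left(-47,2 \right)} = \left(3141 + 2889\right) + \frac{1}{56} = 6030 + \frac{1}{56} = \frac{337681}{56}$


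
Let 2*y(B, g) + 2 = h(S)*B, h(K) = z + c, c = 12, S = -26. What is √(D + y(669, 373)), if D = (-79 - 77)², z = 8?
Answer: 5*√1241 ≈ 176.14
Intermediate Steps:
D = 24336 (D = (-156)² = 24336)
h(K) = 20 (h(K) = 8 + 12 = 20)
y(B, g) = -1 + 10*B (y(B, g) = -1 + (20*B)/2 = -1 + 10*B)
√(D + y(669, 373)) = √(24336 + (-1 + 10*669)) = √(24336 + (-1 + 6690)) = √(24336 + 6689) = √31025 = 5*√1241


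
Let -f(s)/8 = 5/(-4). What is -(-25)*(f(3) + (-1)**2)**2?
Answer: 3025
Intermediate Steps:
f(s) = 10 (f(s) = -40/(-4) = -40*(-1)/4 = -8*(-5/4) = 10)
-(-25)*(f(3) + (-1)**2)**2 = -(-25)*(10 + (-1)**2)**2 = -(-25)*(10 + 1)**2 = -(-25)*11**2 = -(-25)*121 = -1*(-3025) = 3025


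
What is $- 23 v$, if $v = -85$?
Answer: $1955$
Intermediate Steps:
$- 23 v = \left(-23\right) \left(-85\right) = 1955$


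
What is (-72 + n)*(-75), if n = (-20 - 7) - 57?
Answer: 11700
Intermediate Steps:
n = -84 (n = -27 - 57 = -84)
(-72 + n)*(-75) = (-72 - 84)*(-75) = -156*(-75) = 11700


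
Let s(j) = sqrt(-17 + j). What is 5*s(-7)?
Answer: 10*I*sqrt(6) ≈ 24.495*I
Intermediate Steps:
5*s(-7) = 5*sqrt(-17 - 7) = 5*sqrt(-24) = 5*(2*I*sqrt(6)) = 10*I*sqrt(6)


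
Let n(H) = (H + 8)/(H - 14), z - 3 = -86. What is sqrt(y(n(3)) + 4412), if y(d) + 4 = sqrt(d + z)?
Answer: sqrt(4408 + 2*I*sqrt(21)) ≈ 66.393 + 0.069*I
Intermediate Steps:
z = -83 (z = 3 - 86 = -83)
n(H) = (8 + H)/(-14 + H)
y(d) = -4 + sqrt(-83 + d) (y(d) = -4 + sqrt(d - 83) = -4 + sqrt(-83 + d))
sqrt(y(n(3)) + 4412) = sqrt((-4 + sqrt(-83 + (8 + 3)/(-14 + 3))) + 4412) = sqrt((-4 + sqrt(-83 + 11/(-11))) + 4412) = sqrt((-4 + sqrt(-83 - 1/11*11)) + 4412) = sqrt((-4 + sqrt(-83 - 1)) + 4412) = sqrt((-4 + sqrt(-84)) + 4412) = sqrt((-4 + 2*I*sqrt(21)) + 4412) = sqrt(4408 + 2*I*sqrt(21))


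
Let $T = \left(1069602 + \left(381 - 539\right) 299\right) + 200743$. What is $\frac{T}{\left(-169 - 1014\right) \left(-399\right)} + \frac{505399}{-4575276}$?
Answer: $\frac{13427260355}{5412551508} \approx 2.4808$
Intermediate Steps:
$T = 1223103$ ($T = \left(1069602 - 47242\right) + 200743 = 1022360 + 200743 = 1223103$)
$\frac{T}{\left(-169 - 1014\right) \left(-399\right)} + \frac{505399}{-4575276} = \frac{1223103}{\left(-169 - 1014\right) \left(-399\right)} + \frac{505399}{-4575276} = \frac{1223103}{\left(-1183\right) \left(-399\right)} + 505399 \left(- \frac{1}{4575276}\right) = \frac{1223103}{472017} - \frac{505399}{4575276} = 1223103 \cdot \frac{1}{472017} - \frac{505399}{4575276} = \frac{58243}{22477} - \frac{505399}{4575276} = \frac{13427260355}{5412551508}$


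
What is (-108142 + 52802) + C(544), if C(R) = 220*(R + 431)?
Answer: 159160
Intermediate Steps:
C(R) = 94820 + 220*R (C(R) = 220*(431 + R) = 94820 + 220*R)
(-108142 + 52802) + C(544) = (-108142 + 52802) + (94820 + 220*544) = -55340 + (94820 + 119680) = -55340 + 214500 = 159160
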